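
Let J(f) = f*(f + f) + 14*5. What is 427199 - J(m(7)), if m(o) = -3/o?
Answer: 20929303/49 ≈ 4.2713e+5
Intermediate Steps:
J(f) = 70 + 2*f**2 (J(f) = f*(2*f) + 70 = 2*f**2 + 70 = 70 + 2*f**2)
427199 - J(m(7)) = 427199 - (70 + 2*(-3/7)**2) = 427199 - (70 + 2*(9/49)) = 427199 - (70 + 18/49) = 427199 - 1*3448/49 = 427199 - 3448/49 = 20929303/49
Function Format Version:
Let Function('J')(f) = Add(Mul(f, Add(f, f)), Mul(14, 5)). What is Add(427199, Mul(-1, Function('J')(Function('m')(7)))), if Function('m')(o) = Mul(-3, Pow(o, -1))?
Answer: Rational(20929303, 49) ≈ 4.2713e+5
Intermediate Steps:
Function('J')(f) = Add(70, Mul(2, Pow(f, 2))) (Function('J')(f) = Add(Mul(f, Mul(2, f)), 70) = Add(Mul(2, Pow(f, 2)), 70) = Add(70, Mul(2, Pow(f, 2))))
Add(427199, Mul(-1, Function('J')(Function('m')(7)))) = Add(427199, Mul(-1, Add(70, Mul(2, Pow(Mul(-3, Pow(7, -1)), 2))))) = Add(427199, Mul(-1, Add(70, Mul(2, Pow(Mul(-3, Rational(1, 7)), 2))))) = Add(427199, Mul(-1, Add(70, Mul(2, Pow(Rational(-3, 7), 2))))) = Add(427199, Mul(-1, Add(70, Mul(2, Rational(9, 49))))) = Add(427199, Mul(-1, Add(70, Rational(18, 49)))) = Add(427199, Mul(-1, Rational(3448, 49))) = Add(427199, Rational(-3448, 49)) = Rational(20929303, 49)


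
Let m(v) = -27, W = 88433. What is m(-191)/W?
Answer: -27/88433 ≈ -0.00030532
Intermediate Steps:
m(-191)/W = -27/88433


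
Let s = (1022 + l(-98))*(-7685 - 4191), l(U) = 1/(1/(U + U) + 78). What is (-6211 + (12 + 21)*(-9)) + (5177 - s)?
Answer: 185524457763/15287 ≈ 1.2136e+7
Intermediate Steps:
l(U) = 1/(78 + 1/(2*U)) (l(U) = 1/(1/(2*U) + 78) = 1/(78 + 1/(2*U)))
s = -185544804760/15287 (s = (1022 + 2*(-98)/(1 + 156*(-98)))*(-7685 - 4191) = (1022 + 2*(-98)/(1 - 15288))*(-11876) = (1022 + 2*(-98)/(-15287))*(-11876) = (1022 + 2*(-98)*(-1/15287))*(-11876) = (1022 + 196/15287)*(-11876) = (15623510/15287)*(-11876) = -185544804760/15287 ≈ -1.2137e+7)
(-6211 + (12 + 21)*(-9)) + (5177 - s) = (-6211 + (12 + 21)*(-9)) + (5177 - 1*(-185544804760/15287)) = (-6211 + 33*(-9)) + (5177 + 185544804760/15287) = (-6211 - 297) + 185623945559/15287 = -6508 + 185623945559/15287 = 185524457763/15287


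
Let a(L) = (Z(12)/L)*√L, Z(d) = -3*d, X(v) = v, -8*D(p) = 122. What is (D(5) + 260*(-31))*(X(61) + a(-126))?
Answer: -1970361/4 - 96903*I*√14/14 ≈ -4.9259e+5 - 25898.0*I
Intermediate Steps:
D(p) = -61/4 (D(p) = -⅛*122 = -61/4)
a(L) = -36/√L (a(L) = ((-3*12)/L)*√L = (-36/L)*√L = -36/√L)
(D(5) + 260*(-31))*(X(61) + a(-126)) = (-61/4 + 260*(-31))*(61 - (-6)*I*√14/7) = (-61/4 - 8060)*(61 - (-6)*I*√14/7) = -32301*(61 + 6*I*√14/7)/4 = -1970361/4 - 96903*I*√14/14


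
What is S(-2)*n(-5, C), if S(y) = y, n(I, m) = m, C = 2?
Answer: -4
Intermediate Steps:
S(-2)*n(-5, C) = -2*2 = -4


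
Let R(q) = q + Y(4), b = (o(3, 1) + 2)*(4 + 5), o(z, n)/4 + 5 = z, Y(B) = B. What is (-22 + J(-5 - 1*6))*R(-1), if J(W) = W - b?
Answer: 63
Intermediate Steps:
o(z, n) = -20 + 4*z
b = -54 (b = ((-20 + 4*3) + 2)*(4 + 5) = ((-20 + 12) + 2)*9 = (-8 + 2)*9 = -6*9 = -54)
J(W) = 54 + W (J(W) = W - 1*(-54) = W + 54 = 54 + W)
R(q) = 4 + q (R(q) = q + 4 = 4 + q)
(-22 + J(-5 - 1*6))*R(-1) = (-22 + (54 + (-5 - 1*6)))*(4 - 1) = (-22 + (54 + (-5 - 6)))*3 = (-22 + (54 - 11))*3 = (-22 + 43)*3 = 21*3 = 63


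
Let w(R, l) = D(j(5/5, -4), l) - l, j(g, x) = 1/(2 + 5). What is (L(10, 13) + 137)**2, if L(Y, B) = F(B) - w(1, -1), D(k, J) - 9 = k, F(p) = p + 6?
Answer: 1042441/49 ≈ 21274.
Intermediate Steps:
j(g, x) = 1/7
F(p) = 6 + p
D(k, J) = 9 + k
w(R, l) = 64/7 - l (w(R, l) = (9 + 1/7) - l = 64/7 - l)
L(Y, B) = -29/7 + B (L(Y, B) = (6 + B) - (64/7 - 1*(-1)) = (6 + B) - (64/7 + 1) = (6 + B) - 1*71/7 = (6 + B) - 71/7 = -29/7 + B)
(L(10, 13) + 137)**2 = ((-29/7 + 13) + 137)**2 = (62/7 + 137)**2 = (1021/7)**2 = 1042441/49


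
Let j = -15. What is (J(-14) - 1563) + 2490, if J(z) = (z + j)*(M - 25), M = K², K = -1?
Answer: 1623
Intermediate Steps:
M = 1 (M = (-1)² = 1)
J(z) = 360 - 24*z (J(z) = (z - 15)*(1 - 25) = (-15 + z)*(-24) = 360 - 24*z)
(J(-14) - 1563) + 2490 = ((360 - 24*(-14)) - 1563) + 2490 = ((360 + 336) - 1563) + 2490 = (696 - 1563) + 2490 = -867 + 2490 = 1623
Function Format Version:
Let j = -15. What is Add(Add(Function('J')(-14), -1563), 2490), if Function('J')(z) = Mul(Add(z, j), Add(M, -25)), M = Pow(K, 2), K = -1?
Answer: 1623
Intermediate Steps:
M = 1 (M = Pow(-1, 2) = 1)
Function('J')(z) = Add(360, Mul(-24, z)) (Function('J')(z) = Mul(Add(z, -15), Add(1, -25)) = Mul(Add(-15, z), -24) = Add(360, Mul(-24, z)))
Add(Add(Function('J')(-14), -1563), 2490) = Add(Add(Add(360, Mul(-24, -14)), -1563), 2490) = Add(Add(Add(360, 336), -1563), 2490) = Add(Add(696, -1563), 2490) = Add(-867, 2490) = 1623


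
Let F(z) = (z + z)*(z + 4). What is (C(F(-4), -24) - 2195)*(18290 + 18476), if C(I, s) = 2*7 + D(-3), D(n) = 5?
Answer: -80002816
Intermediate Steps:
F(z) = 2*z*(4 + z) (F(z) = (2*z)*(4 + z) = 2*z*(4 + z))
C(I, s) = 19 (C(I, s) = 2*7 + 5 = 14 + 5 = 19)
(C(F(-4), -24) - 2195)*(18290 + 18476) = (19 - 2195)*(18290 + 18476) = -2176*36766 = -80002816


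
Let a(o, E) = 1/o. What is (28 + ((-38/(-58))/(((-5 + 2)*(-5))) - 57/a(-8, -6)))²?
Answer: 44335092481/189225 ≈ 2.3430e+5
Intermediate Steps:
(28 + ((-38/(-58))/(((-5 + 2)*(-5))) - 57/a(-8, -6)))² = (28 + ((-38/(-58))/(((-5 + 2)*(-5))) - 57/(1/(-8))))² = (28 + ((-38*(-1/58))/((-3*(-5))) - 57/(-⅛)))² = (28 + ((19/29)/15 - 57*(-8)))² = (28 + ((19/29)*(1/15) + 456))² = (28 + (19/435 + 456))² = (28 + 198379/435)² = (210559/435)² = 44335092481/189225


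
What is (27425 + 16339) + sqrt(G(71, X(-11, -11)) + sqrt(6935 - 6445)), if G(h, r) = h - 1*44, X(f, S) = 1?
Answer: 43764 + sqrt(27 + 7*sqrt(10)) ≈ 43771.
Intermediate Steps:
G(h, r) = -44 + h (G(h, r) = h - 44 = -44 + h)
(27425 + 16339) + sqrt(G(71, X(-11, -11)) + sqrt(6935 - 6445)) = (27425 + 16339) + sqrt((-44 + 71) + sqrt(6935 - 6445)) = 43764 + sqrt(27 + sqrt(490)) = 43764 + sqrt(27 + 7*sqrt(10))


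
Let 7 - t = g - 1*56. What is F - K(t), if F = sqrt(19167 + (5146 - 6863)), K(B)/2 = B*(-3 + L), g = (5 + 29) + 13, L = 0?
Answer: 96 + 5*sqrt(698) ≈ 228.10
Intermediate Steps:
g = 47 (g = 34 + 13 = 47)
t = 16 (t = 7 - (47 - 1*56) = 7 - (47 - 56) = 7 - 1*(-9) = 7 + 9 = 16)
K(B) = -6*B (K(B) = 2*(B*(-3 + 0)) = 2*(B*(-3)) = 2*(-3*B) = -6*B)
F = 5*sqrt(698) (F = sqrt(19167 - 1717) = sqrt(17450) = 5*sqrt(698) ≈ 132.10)
F - K(t) = 5*sqrt(698) - (-6)*16 = 5*sqrt(698) - 1*(-96) = 5*sqrt(698) + 96 = 96 + 5*sqrt(698)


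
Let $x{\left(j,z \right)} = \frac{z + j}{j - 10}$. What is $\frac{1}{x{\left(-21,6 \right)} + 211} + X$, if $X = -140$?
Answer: $- \frac{917809}{6556} \approx -140.0$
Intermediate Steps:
$x{\left(j,z \right)} = \frac{j + z}{-10 + j}$
$\frac{1}{x{\left(-21,6 \right)} + 211} + X = \frac{1}{\frac{-21 + 6}{-10 - 21} + 211} - 140 = \frac{1}{\frac{1}{-31} \left(-15\right) + 211} - 140 = \frac{1}{\left(- \frac{1}{31}\right) \left(-15\right) + 211} - 140 = \frac{1}{\frac{15}{31} + 211} - 140 = \frac{1}{\frac{6556}{31}} - 140 = \frac{31}{6556} - 140 = - \frac{917809}{6556}$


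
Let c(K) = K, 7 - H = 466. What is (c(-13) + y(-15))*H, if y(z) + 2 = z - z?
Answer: 6885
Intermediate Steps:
y(z) = -2 (y(z) = -2 + (z - z) = -2 + 0 = -2)
H = -459 (H = 7 - 1*466 = 7 - 466 = -459)
(c(-13) + y(-15))*H = (-13 - 2)*(-459) = -15*(-459) = 6885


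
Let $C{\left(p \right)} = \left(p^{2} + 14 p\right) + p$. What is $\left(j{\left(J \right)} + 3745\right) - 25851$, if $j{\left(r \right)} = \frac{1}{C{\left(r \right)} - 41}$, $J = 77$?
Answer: $- \frac{155692557}{7043} \approx -22106.0$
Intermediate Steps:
$C{\left(p \right)} = p^{2} + 15 p$
$j{\left(r \right)} = \frac{1}{-41 + r \left(15 + r\right)}$ ($j{\left(r \right)} = \frac{1}{r \left(15 + r\right) - 41} = \frac{1}{-41 + r \left(15 + r\right)}$)
$\left(j{\left(J \right)} + 3745\right) - 25851 = \left(\frac{1}{-41 + 77 \left(15 + 77\right)} + 3745\right) - 25851 = \left(\frac{1}{-41 + 77 \cdot 92} + 3745\right) - 25851 = \left(\frac{1}{-41 + 7084} + 3745\right) - 25851 = \left(\frac{1}{7043} + 3745\right) - 25851 = \frac{26376036}{7043} - 25851 = - \frac{155692557}{7043}$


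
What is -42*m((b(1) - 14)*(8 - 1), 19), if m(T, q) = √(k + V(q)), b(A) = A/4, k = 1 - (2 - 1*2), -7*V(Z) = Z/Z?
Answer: -6*√42 ≈ -38.884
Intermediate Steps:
V(Z) = -⅐ (V(Z) = -Z/(7*Z) = -⅐*1 = -⅐)
k = 1 (k = 1 - (2 - 2) = 1 - 1*0 = 1 + 0 = 1)
b(A) = A/4 (b(A) = A*(¼) = A/4)
m(T, q) = √42/7 (m(T, q) = √(1 - ⅐) = √(6/7) = √42/7)
-42*m((b(1) - 14)*(8 - 1), 19) = -6*√42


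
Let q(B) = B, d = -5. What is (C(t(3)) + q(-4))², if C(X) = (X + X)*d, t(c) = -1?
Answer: 36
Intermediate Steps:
C(X) = -10*X (C(X) = (X + X)*(-5) = (2*X)*(-5) = -10*X)
(C(t(3)) + q(-4))² = (-10*(-1) - 4)² = (10 - 4)² = 6² = 36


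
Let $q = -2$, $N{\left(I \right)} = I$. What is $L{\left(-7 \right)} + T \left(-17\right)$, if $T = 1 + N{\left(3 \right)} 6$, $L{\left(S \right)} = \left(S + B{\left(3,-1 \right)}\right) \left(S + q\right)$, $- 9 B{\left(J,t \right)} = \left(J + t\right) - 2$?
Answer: $-260$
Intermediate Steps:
$B{\left(J,t \right)} = \frac{2}{9} - \frac{J}{9} - \frac{t}{9}$ ($B{\left(J,t \right)} = - \frac{\left(J + t\right) - 2}{9} = - \frac{-2 + J + t}{9} = \frac{2}{9} - \frac{J}{9} - \frac{t}{9}$)
$L{\left(S \right)} = S \left(-2 + S\right)$ ($L{\left(S \right)} = \left(S - 0\right) \left(S - 2\right) = \left(S + \left(\frac{2}{9} - \frac{1}{3} + \frac{1}{9}\right)\right) \left(-2 + S\right) = \left(S + 0\right) \left(-2 + S\right) = S \left(-2 + S\right)$)
$T = 19$ ($T = 1 + 3 \cdot 6 = 1 + 18 = 19$)
$L{\left(-7 \right)} + T \left(-17\right) = - 7 \left(-2 - 7\right) + 19 \left(-17\right) = \left(-7\right) \left(-9\right) - 323 = 63 - 323 = -260$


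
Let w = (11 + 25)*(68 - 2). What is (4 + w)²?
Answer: 5664400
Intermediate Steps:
w = 2376 (w = 36*66 = 2376)
(4 + w)² = (4 + 2376)² = 2380² = 5664400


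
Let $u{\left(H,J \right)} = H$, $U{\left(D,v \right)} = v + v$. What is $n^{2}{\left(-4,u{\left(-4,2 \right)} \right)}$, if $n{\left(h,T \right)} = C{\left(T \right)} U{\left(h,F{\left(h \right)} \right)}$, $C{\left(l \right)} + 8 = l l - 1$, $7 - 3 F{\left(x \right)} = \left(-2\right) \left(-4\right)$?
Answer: $\frac{196}{9} \approx 21.778$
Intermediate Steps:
$F{\left(x \right)} = - \frac{1}{3}$ ($F{\left(x \right)} = \frac{7}{3} - \frac{\left(-2\right) \left(-4\right)}{3} = \frac{7}{3} - \frac{8}{3} = - \frac{1}{3}$)
$C{\left(l \right)} = -9 + l^{2}$ ($C{\left(l \right)} = -8 + \left(l l - 1\right) = -8 + \left(l^{2} - 1\right) = -8 + \left(-1 + l^{2}\right) = -9 + l^{2}$)
$U{\left(D,v \right)} = 2 v$
$n{\left(h,T \right)} = 6 - \frac{2 T^{2}}{3}$ ($n{\left(h,T \right)} = \left(-9 + T^{2}\right) 2 \left(- \frac{1}{3}\right) = \left(-9 + T^{2}\right) \left(- \frac{2}{3}\right) = 6 - \frac{2 T^{2}}{3}$)
$n^{2}{\left(-4,u{\left(-4,2 \right)} \right)} = \left(6 - \frac{2 \left(-4\right)^{2}}{3}\right)^{2} = \left(6 - \frac{32}{3}\right)^{2} = \left(- \frac{14}{3}\right)^{2} = \frac{196}{9}$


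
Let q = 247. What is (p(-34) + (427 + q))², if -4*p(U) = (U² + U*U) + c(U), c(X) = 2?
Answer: 36481/4 ≈ 9120.3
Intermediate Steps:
p(U) = -½ - U²/2 (p(U) = -((U² + U*U) + 2)/4 = -((U² + U²) + 2)/4 = -(2*U² + 2)/4 = -(2 + 2*U²)/4 = -½ - U²/2)
(p(-34) + (427 + q))² = ((-½ - ½*(-34)²) + (427 + 247))² = ((-½ - ½*1156) + 674)² = ((-½ - 578) + 674)² = (-1157/2 + 674)² = (191/2)² = 36481/4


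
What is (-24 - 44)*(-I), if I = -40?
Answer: -2720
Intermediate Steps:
(-24 - 44)*(-I) = (-24 - 44)*(-1*(-40)) = -68*40 = -2720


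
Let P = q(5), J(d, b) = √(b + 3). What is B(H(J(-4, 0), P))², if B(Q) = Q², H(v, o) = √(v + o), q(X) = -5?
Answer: (5 - √3)² ≈ 10.679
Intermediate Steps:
J(d, b) = √(3 + b)
P = -5
H(v, o) = √(o + v)
B(H(J(-4, 0), P))² = ((√(-5 + √(3 + 0)))²)² = ((√(-5 + √3))²)² = (-5 + √3)²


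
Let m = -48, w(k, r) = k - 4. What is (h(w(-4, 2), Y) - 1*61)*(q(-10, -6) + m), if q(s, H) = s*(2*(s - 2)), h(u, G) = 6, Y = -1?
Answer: -10560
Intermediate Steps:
w(k, r) = -4 + k
q(s, H) = s*(-4 + 2*s) (q(s, H) = s*(2*(-2 + s)) = s*(-4 + 2*s))
(h(w(-4, 2), Y) - 1*61)*(q(-10, -6) + m) = (6 - 1*61)*(2*(-10)*(-2 - 10) - 48) = (6 - 61)*(2*(-10)*(-12) - 48) = -55*(240 - 48) = -55*192 = -10560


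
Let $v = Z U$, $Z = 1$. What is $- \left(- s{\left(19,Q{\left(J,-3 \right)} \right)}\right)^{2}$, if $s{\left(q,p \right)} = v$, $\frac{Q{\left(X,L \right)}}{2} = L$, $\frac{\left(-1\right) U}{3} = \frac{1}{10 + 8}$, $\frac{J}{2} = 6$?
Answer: $- \frac{1}{36} \approx -0.027778$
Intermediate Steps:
$J = 12$ ($J = 2 \cdot 6 = 12$)
$U = - \frac{1}{6}$ ($U = - \frac{3}{10 + 8} = - \frac{3}{18} = \left(-3\right) \frac{1}{18} = - \frac{1}{6} \approx -0.16667$)
$Q{\left(X,L \right)} = 2 L$
$v = - \frac{1}{6}$ ($v = 1 \left(- \frac{1}{6}\right) = - \frac{1}{6} \approx -0.16667$)
$s{\left(q,p \right)} = - \frac{1}{6}$
$- \left(- s{\left(19,Q{\left(J,-3 \right)} \right)}\right)^{2} = - \left(\left(-1\right) \left(- \frac{1}{6}\right)\right)^{2} = - \frac{1}{36}$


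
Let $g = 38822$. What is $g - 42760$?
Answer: $-3938$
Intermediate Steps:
$g - 42760 = 38822 - 42760 = -3938$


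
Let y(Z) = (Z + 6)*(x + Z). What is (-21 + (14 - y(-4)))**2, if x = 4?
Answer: 49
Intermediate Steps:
y(Z) = (4 + Z)*(6 + Z) (y(Z) = (Z + 6)*(4 + Z) = (6 + Z)*(4 + Z) = (4 + Z)*(6 + Z))
(-21 + (14 - y(-4)))**2 = (-21 + (14 - (24 + (-4)**2 + 10*(-4))))**2 = (-21 + (14 - (24 + 16 - 40)))**2 = (-21 + (14 - 1*0))**2 = (-21 + (14 + 0))**2 = (-21 + 14)**2 = (-7)**2 = 49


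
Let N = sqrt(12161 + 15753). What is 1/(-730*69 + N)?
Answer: -25185/1268554493 - sqrt(27914)/2537108986 ≈ -1.9919e-5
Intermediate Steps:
N = sqrt(27914) ≈ 167.07
1/(-730*69 + N) = 1/(-730*69 + sqrt(27914)) = 1/(-50370 + sqrt(27914))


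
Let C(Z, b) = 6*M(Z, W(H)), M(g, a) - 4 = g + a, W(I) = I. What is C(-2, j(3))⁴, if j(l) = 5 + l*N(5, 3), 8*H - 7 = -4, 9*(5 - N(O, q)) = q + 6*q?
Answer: 10556001/256 ≈ 41234.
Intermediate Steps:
N(O, q) = 5 - 7*q/9 (N(O, q) = 5 - (q + 6*q)/9 = 5 - 7*q/9)
H = 3/8 (H = 7/8 + (⅛)*(-4) = 7/8 - ½ = 3/8 ≈ 0.37500)
M(g, a) = 4 + a + g (M(g, a) = 4 + (g + a) = 4 + (a + g) = 4 + a + g)
j(l) = 5 + 8*l/3 (j(l) = 5 + l*(5 - 7/9*3) = 5 + l*(5 - 7/3) = 5 + l*(8/3) = 5 + 8*l/3)
C(Z, b) = 105/4 + 6*Z (C(Z, b) = 6*(4 + 3/8 + Z) = 6*(35/8 + Z) = 105/4 + 6*Z)
C(-2, j(3))⁴ = (105/4 + 6*(-2))⁴ = (105/4 - 12)⁴ = (57/4)⁴ = 10556001/256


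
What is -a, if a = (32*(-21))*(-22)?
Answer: -14784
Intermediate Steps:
a = 14784 (a = -672*(-22) = 14784)
-a = -1*14784 = -14784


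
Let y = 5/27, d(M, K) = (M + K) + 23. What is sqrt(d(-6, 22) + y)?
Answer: 23*sqrt(6)/9 ≈ 6.2598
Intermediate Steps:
d(M, K) = 23 + K + M (d(M, K) = (K + M) + 23 = 23 + K + M)
y = 5/27 (y = 5*(1/27) = 5/27 ≈ 0.18519)
sqrt(d(-6, 22) + y) = sqrt((23 + 22 - 6) + 5/27) = sqrt(39 + 5/27) = sqrt(1058/27) = 23*sqrt(6)/9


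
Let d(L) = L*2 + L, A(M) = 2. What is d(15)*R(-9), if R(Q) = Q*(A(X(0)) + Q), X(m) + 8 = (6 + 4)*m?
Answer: 2835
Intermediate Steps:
X(m) = -8 + 10*m (X(m) = -8 + (6 + 4)*m = -8 + 10*m)
R(Q) = Q*(2 + Q)
d(L) = 3*L (d(L) = 2*L + L = 3*L)
d(15)*R(-9) = (3*15)*(-9*(2 - 9)) = 45*(-9*(-7)) = 45*63 = 2835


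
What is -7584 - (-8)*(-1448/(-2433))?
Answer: -18440288/2433 ≈ -7579.2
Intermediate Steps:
-7584 - (-8)*(-1448/(-2433)) = -7584 - (-8)*(-1448*(-1/2433)) = -7584 - (-8)*1448/2433 = -7584 - 1*(-11584/2433) = -7584 + 11584/2433 = -18440288/2433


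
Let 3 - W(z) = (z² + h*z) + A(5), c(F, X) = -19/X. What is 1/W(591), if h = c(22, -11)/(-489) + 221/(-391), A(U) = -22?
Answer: -41239/14389106476 ≈ -2.8660e-6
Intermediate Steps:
h = -70364/123717 (h = -19/(-11)/(-489) + 221/(-391) = -19*(-1/11)*(-1/489) + 221*(-1/391) = (19/11)*(-1/489) - 13/23 = -19/5379 - 13/23 = -70364/123717 ≈ -0.56875)
W(z) = 25 - z² + 70364*z/123717 (W(z) = 3 - ((z² - 70364*z/123717) - 22) = 3 - (-22 + z² - 70364*z/123717) = 3 + (22 - z² + 70364*z/123717) = 25 - z² + 70364*z/123717)
1/W(591) = 1/(25 - 1*591² + (70364/123717)*591) = 1/(25 - 1*349281 + 13861708/41239) = 1/(25 - 349281 + 13861708/41239) = 1/(-14389106476/41239) = -41239/14389106476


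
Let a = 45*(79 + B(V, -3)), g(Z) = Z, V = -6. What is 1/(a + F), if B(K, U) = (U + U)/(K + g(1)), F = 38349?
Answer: 1/41958 ≈ 2.3833e-5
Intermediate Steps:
B(K, U) = 2*U/(1 + K) (B(K, U) = (U + U)/(K + 1) = (2*U)/(1 + K) = 2*U/(1 + K))
a = 3609 (a = 45*(79 + 2*(-3)/(1 - 6)) = 45*(79 + 2*(-3)/(-5)) = 45*(79 + 2*(-3)*(-1/5)) = 45*(79 + 6/5) = 45*(401/5) = 3609)
1/(a + F) = 1/(3609 + 38349) = 1/41958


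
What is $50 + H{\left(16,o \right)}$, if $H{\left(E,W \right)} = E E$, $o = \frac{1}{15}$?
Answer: $306$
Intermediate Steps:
$o = \frac{1}{15} \approx 0.066667$
$H{\left(E,W \right)} = E^{2}$
$50 + H{\left(16,o \right)} = 50 + 16^{2} = 50 + 256 = 306$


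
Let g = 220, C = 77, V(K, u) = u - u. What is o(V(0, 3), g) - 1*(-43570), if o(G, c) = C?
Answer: 43647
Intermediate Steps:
V(K, u) = 0
o(G, c) = 77
o(V(0, 3), g) - 1*(-43570) = 77 - 1*(-43570) = 77 + 43570 = 43647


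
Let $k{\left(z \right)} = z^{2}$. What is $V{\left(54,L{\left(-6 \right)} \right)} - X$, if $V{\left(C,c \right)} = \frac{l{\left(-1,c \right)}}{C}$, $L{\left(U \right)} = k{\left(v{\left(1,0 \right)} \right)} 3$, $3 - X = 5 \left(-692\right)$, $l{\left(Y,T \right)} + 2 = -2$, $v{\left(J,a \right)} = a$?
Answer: $- \frac{93503}{27} \approx -3463.1$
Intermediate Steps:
$l{\left(Y,T \right)} = -4$ ($l{\left(Y,T \right)} = -2 - 2 = -4$)
$X = 3463$ ($X = 3 - 5 \left(-692\right) = 3 - -3460 = 3 + 3460 = 3463$)
$L{\left(U \right)} = 0$ ($L{\left(U \right)} = 0^{2} \cdot 3 = 0 \cdot 3 = 0$)
$V{\left(C,c \right)} = - \frac{4}{C}$
$V{\left(54,L{\left(-6 \right)} \right)} - X = - \frac{4}{54} - 3463 = \left(-4\right) \frac{1}{54} - 3463 = - \frac{2}{27} - 3463 = - \frac{93503}{27}$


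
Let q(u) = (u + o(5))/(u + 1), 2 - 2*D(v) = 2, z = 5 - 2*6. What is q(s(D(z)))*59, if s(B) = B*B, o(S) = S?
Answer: 295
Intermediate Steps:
z = -7 (z = 5 - 12 = -7)
D(v) = 0 (D(v) = 1 - ½*2 = 1 - 1 = 0)
s(B) = B²
q(u) = (5 + u)/(1 + u) (q(u) = (u + 5)/(u + 1) = (5 + u)/(1 + u))
q(s(D(z)))*59 = ((5 + 0²)/(1 + 0²))*59 = ((5 + 0)/(1 + 0))*59 = (5/1)*59 = (1*5)*59 = 5*59 = 295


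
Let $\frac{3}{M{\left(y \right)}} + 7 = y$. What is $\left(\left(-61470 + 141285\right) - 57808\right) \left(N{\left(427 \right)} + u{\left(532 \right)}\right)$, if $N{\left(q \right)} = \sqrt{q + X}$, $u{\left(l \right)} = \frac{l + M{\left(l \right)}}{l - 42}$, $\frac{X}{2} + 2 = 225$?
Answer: $\frac{2048873707}{85750} + 66021 \sqrt{97} \approx 6.7413 \cdot 10^{5}$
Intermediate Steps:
$M{\left(y \right)} = \frac{3}{-7 + y}$
$X = 446$ ($X = -4 + 2 \cdot 225 = -4 + 450 = 446$)
$u{\left(l \right)} = \frac{l + \frac{3}{-7 + l}}{-42 + l}$ ($u{\left(l \right)} = \frac{l + \frac{3}{-7 + l}}{l - 42} = \frac{l + \frac{3}{-7 + l}}{-42 + l}$)
$N{\left(q \right)} = \sqrt{446 + q}$ ($N{\left(q \right)} = \sqrt{q + 446} = \sqrt{446 + q}$)
$\left(\left(-61470 + 141285\right) - 57808\right) \left(N{\left(427 \right)} + u{\left(532 \right)}\right) = \left(\left(-61470 + 141285\right) - 57808\right) \left(\sqrt{446 + 427} + \frac{3 + 532 \left(-7 + 532\right)}{\left(-42 + 532\right) \left(-7 + 532\right)}\right) = \left(79815 - 57808\right) \left(\sqrt{873} + \frac{3 + 532 \cdot 525}{490 \cdot 525}\right) = 22007 \left(3 \sqrt{97} + \frac{1}{490} \cdot \frac{1}{525} \left(3 + 279300\right)\right) = 22007 \left(3 \sqrt{97} + \frac{1}{490} \cdot \frac{1}{525} \cdot 279303\right) = 22007 \left(3 \sqrt{97} + \frac{93101}{85750}\right) = 22007 \left(\frac{93101}{85750} + 3 \sqrt{97}\right) = \frac{2048873707}{85750} + 66021 \sqrt{97}$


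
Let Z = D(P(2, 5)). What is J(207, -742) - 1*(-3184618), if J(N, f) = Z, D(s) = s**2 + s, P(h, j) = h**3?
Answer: 3184690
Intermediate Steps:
D(s) = s + s**2
Z = 72 (Z = 2**3*(1 + 2**3) = 8*(1 + 8) = 8*9 = 72)
J(N, f) = 72
J(207, -742) - 1*(-3184618) = 72 - 1*(-3184618) = 72 + 3184618 = 3184690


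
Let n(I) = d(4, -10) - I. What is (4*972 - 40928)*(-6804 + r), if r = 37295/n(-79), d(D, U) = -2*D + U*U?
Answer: 41714040560/171 ≈ 2.4394e+8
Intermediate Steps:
d(D, U) = U² - 2*D (d(D, U) = -2*D + U² = U² - 2*D)
n(I) = 92 - I (n(I) = ((-10)² - 2*4) - I = (100 - 8) - I = 92 - I)
r = 37295/171 (r = 37295/(92 - 1*(-79)) = 37295/(92 + 79) = 37295/171 ≈ 218.10)
(4*972 - 40928)*(-6804 + r) = (4*972 - 40928)*(-6804 + 37295/171) = (3888 - 40928)*(-1126189/171) = -37040*(-1126189/171) = 41714040560/171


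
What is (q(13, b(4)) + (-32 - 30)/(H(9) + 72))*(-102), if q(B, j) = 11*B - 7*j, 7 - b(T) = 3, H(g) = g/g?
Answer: -849966/73 ≈ -11643.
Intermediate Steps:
H(g) = 1
b(T) = 4 (b(T) = 7 - 1*3 = 7 - 3 = 4)
q(B, j) = -7*j + 11*B
(q(13, b(4)) + (-32 - 30)/(H(9) + 72))*(-102) = ((-7*4 + 11*13) + (-32 - 30)/(1 + 72))*(-102) = ((-28 + 143) - 62/73)*(-102) = (115 - 62*1/73)*(-102) = (115 - 62/73)*(-102) = (8333/73)*(-102) = -849966/73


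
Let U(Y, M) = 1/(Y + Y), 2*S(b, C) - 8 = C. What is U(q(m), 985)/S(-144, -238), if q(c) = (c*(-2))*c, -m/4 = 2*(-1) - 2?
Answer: 1/117760 ≈ 8.4918e-6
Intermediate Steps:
S(b, C) = 4 + C/2
m = 16 (m = -4*(2*(-1) - 2) = -4*(-2 - 2) = -4*(-4) = 16)
q(c) = -2*c² (q(c) = (-2*c)*c = -2*c²)
U(Y, M) = 1/(2*Y)
U(q(m), 985)/S(-144, -238) = (1/(2*((-2*16²))))/(4 + (½)*(-238)) = (1/(2*((-2*256))))/(4 - 119) = ((½)/(-512))/(-115) = ((½)*(-1/512))*(-1/115) = -1/1024*(-1/115) = 1/117760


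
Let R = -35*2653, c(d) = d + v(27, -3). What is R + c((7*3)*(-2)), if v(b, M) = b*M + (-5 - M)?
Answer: -92980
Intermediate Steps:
v(b, M) = -5 - M + M*b (v(b, M) = M*b + (-5 - M) = -5 - M + M*b)
c(d) = -83 + d (c(d) = d + (-5 - 1*(-3) - 3*27) = d + (-5 + 3 - 81) = d - 83 = -83 + d)
R = -92855
R + c((7*3)*(-2)) = -92855 + (-83 + (7*3)*(-2)) = -92855 + (-83 + 21*(-2)) = -92855 + (-83 - 42) = -92855 - 125 = -92980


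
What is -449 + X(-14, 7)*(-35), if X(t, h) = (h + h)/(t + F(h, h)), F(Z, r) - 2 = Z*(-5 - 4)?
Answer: -6637/15 ≈ -442.47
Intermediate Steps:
F(Z, r) = 2 - 9*Z (F(Z, r) = 2 + Z*(-5 - 4) = 2 + Z*(-9) = 2 - 9*Z)
X(t, h) = 2*h/(2 + t - 9*h) (X(t, h) = (h + h)/(t + (2 - 9*h)) = (2*h)/(2 + t - 9*h) = 2*h/(2 + t - 9*h))
-449 + X(-14, 7)*(-35) = -449 + (2*7/(2 - 14 - 9*7))*(-35) = -449 + (2*7/(2 - 14 - 63))*(-35) = -449 + (2*7/(-75))*(-35) = -449 + (2*7*(-1/75))*(-35) = -449 - 14/75*(-35) = -449 + 98/15 = -6637/15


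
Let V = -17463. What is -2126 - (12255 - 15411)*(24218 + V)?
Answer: 21316654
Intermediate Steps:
-2126 - (12255 - 15411)*(24218 + V) = -2126 - (12255 - 15411)*(24218 - 17463) = -2126 - (-3156)*6755 = -2126 - 1*(-21318780) = -2126 + 21318780 = 21316654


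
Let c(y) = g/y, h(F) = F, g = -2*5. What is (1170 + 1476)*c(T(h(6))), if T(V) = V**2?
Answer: -735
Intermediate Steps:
g = -10
c(y) = -10/y
(1170 + 1476)*c(T(h(6))) = (1170 + 1476)*(-10/(6**2)) = 2646*(-10/36) = 2646*(-10*1/36) = 2646*(-5/18) = -735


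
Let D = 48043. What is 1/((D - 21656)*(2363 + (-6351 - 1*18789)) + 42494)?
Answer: -1/600974205 ≈ -1.6640e-9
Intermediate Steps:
1/((D - 21656)*(2363 + (-6351 - 1*18789)) + 42494) = 1/((48043 - 21656)*(2363 + (-6351 - 1*18789)) + 42494) = 1/(26387*(2363 + (-6351 - 18789)) + 42494) = 1/(26387*(2363 - 25140) + 42494) = 1/(26387*(-22777) + 42494) = 1/(-601016699 + 42494) = 1/(-600974205) = -1/600974205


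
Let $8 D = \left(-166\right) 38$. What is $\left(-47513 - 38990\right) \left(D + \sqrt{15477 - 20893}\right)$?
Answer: $\frac{136415231}{2} - 173006 i \sqrt{1354} \approx 6.8208 \cdot 10^{7} - 6.3661 \cdot 10^{6} i$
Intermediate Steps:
$D = - \frac{1577}{2}$ ($D = \frac{\left(-166\right) 38}{8} = \frac{1}{8} \left(-6308\right) = - \frac{1577}{2} \approx -788.5$)
$\left(-47513 - 38990\right) \left(D + \sqrt{15477 - 20893}\right) = \left(-47513 - 38990\right) \left(- \frac{1577}{2} + \sqrt{15477 - 20893}\right) = - 86503 \left(- \frac{1577}{2} + \sqrt{-5416}\right) = - 86503 \left(- \frac{1577}{2} + 2 i \sqrt{1354}\right) = \frac{136415231}{2} - 173006 i \sqrt{1354}$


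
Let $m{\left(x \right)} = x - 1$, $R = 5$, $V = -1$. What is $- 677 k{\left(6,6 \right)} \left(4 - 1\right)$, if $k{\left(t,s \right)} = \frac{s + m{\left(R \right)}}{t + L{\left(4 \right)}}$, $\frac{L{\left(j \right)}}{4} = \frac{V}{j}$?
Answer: $-4062$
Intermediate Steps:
$L{\left(j \right)} = - \frac{4}{j}$ ($L{\left(j \right)} = 4 \left(- \frac{1}{j}\right) = - \frac{4}{j}$)
$m{\left(x \right)} = -1 + x$ ($m{\left(x \right)} = x - 1 = -1 + x$)
$k{\left(t,s \right)} = \frac{4 + s}{-1 + t}$ ($k{\left(t,s \right)} = \frac{s + \left(-1 + 5\right)}{t - \frac{4}{4}} = \frac{s + 4}{t - 1} = \frac{4 + s}{t - 1} = \frac{4 + s}{-1 + t}$)
$- 677 k{\left(6,6 \right)} \left(4 - 1\right) = - 677 \frac{4 + 6}{-1 + 6} \left(4 - 1\right) = - 677 \cdot \frac{1}{5} \cdot 10 \cdot 3 = - 677 \cdot 2 \cdot 3 = \left(-677\right) 6 = -4062$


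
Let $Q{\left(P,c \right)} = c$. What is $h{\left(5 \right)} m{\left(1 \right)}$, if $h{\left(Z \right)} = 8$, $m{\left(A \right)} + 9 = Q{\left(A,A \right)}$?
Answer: $-64$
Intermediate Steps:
$m{\left(A \right)} = -9 + A$
$h{\left(5 \right)} m{\left(1 \right)} = 8 \left(-9 + 1\right) = 8 \left(-8\right) = -64$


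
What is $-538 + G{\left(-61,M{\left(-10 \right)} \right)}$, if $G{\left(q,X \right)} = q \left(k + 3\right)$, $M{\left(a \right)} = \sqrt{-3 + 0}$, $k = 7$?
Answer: $-1148$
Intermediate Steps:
$M{\left(a \right)} = i \sqrt{3}$ ($M{\left(a \right)} = \sqrt{-3} = i \sqrt{3}$)
$G{\left(q,X \right)} = 10 q$ ($G{\left(q,X \right)} = q \left(7 + 3\right) = q 10 = 10 q$)
$-538 + G{\left(-61,M{\left(-10 \right)} \right)} = -538 + 10 \left(-61\right) = -538 - 610 = -1148$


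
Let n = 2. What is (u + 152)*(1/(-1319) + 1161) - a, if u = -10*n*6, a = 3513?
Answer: 44369809/1319 ≈ 33639.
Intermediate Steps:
u = -120 (u = -10*2*6 = -20*6 = -120)
(u + 152)*(1/(-1319) + 1161) - a = (-120 + 152)*(1/(-1319) + 1161) - 1*3513 = 32*(-1/1319 + 1161) - 3513 = 32*(1531358/1319) - 3513 = 49003456/1319 - 3513 = 44369809/1319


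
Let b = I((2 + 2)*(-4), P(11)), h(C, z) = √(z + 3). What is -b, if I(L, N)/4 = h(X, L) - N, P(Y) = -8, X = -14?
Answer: -32 - 4*I*√13 ≈ -32.0 - 14.422*I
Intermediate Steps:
h(C, z) = √(3 + z)
I(L, N) = -4*N + 4*√(3 + L) (I(L, N) = 4*(√(3 + L) - N) = -4*N + 4*√(3 + L))
b = 32 + 4*I*√13 (b = -4*(-8) + 4*√(3 + (2 + 2)*(-4)) = 32 + 4*√(3 + 4*(-4)) = 32 + 4*√(3 - 16) = 32 + 4*√(-13) = 32 + 4*(I*√13) = 32 + 4*I*√13 ≈ 32.0 + 14.422*I)
-b = -(32 + 4*I*√13) = -32 - 4*I*√13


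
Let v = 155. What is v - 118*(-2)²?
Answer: -317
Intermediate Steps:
v - 118*(-2)² = 155 - 118*(-2)² = 155 - 118*4 = 155 - 472 = -317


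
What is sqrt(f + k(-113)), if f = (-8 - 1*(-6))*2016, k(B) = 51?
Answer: I*sqrt(3981) ≈ 63.095*I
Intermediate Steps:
f = -4032 (f = (-8 + 6)*2016 = -2*2016 = -4032)
sqrt(f + k(-113)) = sqrt(-4032 + 51) = sqrt(-3981) = I*sqrt(3981)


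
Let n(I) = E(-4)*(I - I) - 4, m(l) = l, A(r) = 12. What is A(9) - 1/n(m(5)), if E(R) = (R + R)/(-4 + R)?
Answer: 49/4 ≈ 12.250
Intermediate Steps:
E(R) = 2*R/(-4 + R) (E(R) = (2*R)/(-4 + R) = 2*R/(-4 + R))
n(I) = -4 (n(I) = (2*(-4)/(-4 - 4))*(I - I) - 4 = (2*(-4)/(-8))*0 - 4 = (2*(-4)*(-⅛))*0 - 4 = 1*0 - 4 = 0 - 4 = -4)
A(9) - 1/n(m(5)) = 12 - 1/(-4) = 12 - 1*(-¼) = 12 + ¼ = 49/4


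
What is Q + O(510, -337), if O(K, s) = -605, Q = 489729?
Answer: 489124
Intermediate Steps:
Q + O(510, -337) = 489729 - 605 = 489124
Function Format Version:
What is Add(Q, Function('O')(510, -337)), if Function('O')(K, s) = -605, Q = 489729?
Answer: 489124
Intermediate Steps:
Add(Q, Function('O')(510, -337)) = Add(489729, -605) = 489124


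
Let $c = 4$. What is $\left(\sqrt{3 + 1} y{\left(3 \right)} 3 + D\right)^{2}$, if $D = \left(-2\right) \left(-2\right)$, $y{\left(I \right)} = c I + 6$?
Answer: $12544$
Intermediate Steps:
$y{\left(I \right)} = 6 + 4 I$ ($y{\left(I \right)} = 4 I + 6 = 6 + 4 I$)
$D = 4$
$\left(\sqrt{3 + 1} y{\left(3 \right)} 3 + D\right)^{2} = \left(\sqrt{3 + 1} \left(6 + 4 \cdot 3\right) 3 + 4\right)^{2} = \left(\sqrt{4} \left(6 + 12\right) 3 + 4\right)^{2} = \left(2 \cdot 18 \cdot 3 + 4\right)^{2} = \left(36 \cdot 3 + 4\right)^{2} = \left(108 + 4\right)^{2} = 112^{2} = 12544$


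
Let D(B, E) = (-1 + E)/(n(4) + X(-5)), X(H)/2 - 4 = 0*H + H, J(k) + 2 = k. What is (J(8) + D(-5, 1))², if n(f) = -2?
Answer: 36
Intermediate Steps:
J(k) = -2 + k
X(H) = 8 + 2*H (X(H) = 8 + 2*(0*H + H) = 8 + 2*(0 + H) = 8 + 2*H)
D(B, E) = ¼ - E/4 (D(B, E) = (-1 + E)/(-2 + (8 + 2*(-5))) = (-1 + E)/(-2 + (8 - 10)) = (-1 + E)/(-2 - 2) = (-1 + E)/(-4) = (-1 + E)*(-¼) = ¼ - E/4)
(J(8) + D(-5, 1))² = ((-2 + 8) + (¼ - ¼*1))² = (6 + (¼ - ¼))² = (6 + 0)² = 6² = 36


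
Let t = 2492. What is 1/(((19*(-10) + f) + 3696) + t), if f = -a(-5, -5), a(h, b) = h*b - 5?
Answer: 1/5978 ≈ 0.00016728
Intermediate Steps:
a(h, b) = -5 + b*h (a(h, b) = b*h - 5 = -5 + b*h)
f = -20 (f = -(-5 - 5*(-5)) = -(-5 + 25) = -1*20 = -20)
1/(((19*(-10) + f) + 3696) + t) = 1/(((19*(-10) - 20) + 3696) + 2492) = 1/(((-190 - 20) + 3696) + 2492) = 1/((-210 + 3696) + 2492) = 1/(3486 + 2492) = 1/5978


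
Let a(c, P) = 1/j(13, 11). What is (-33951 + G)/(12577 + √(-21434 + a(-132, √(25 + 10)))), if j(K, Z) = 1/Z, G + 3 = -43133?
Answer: -969523199/158202352 + 77087*I*√21423/158202352 ≈ -6.1284 + 0.071319*I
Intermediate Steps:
G = -43136 (G = -3 - 43133 = -43136)
a(c, P) = 11 (a(c, P) = 1/(1/11) = 11)
(-33951 + G)/(12577 + √(-21434 + a(-132, √(25 + 10)))) = (-33951 - 43136)/(12577 + √(-21434 + 11)) = -77087/(12577 + √(-21423)) = -77087/(12577 + I*√21423)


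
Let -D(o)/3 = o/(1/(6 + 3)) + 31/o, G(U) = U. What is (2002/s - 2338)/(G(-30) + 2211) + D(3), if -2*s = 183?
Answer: -45133634/399123 ≈ -113.08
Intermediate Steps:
s = -183/2 (s = -1/2*183 = -183/2 ≈ -91.500)
D(o) = -93/o - 27*o (D(o) = -3*(o/(1/(6 + 3)) + 31/o) = -3*(o/(1/9) + 31/o) = -3*(o*9 + 31/o) = -3*(9*o + 31/o) = -93/o - 27*o)
(2002/s - 2338)/(G(-30) + 2211) + D(3) = (2002/(-183/2) - 2338)/(-30 + 2211) + (-93/3 - 27*3) = (2002*(-2/183) - 2338)/2181 + (-93*1/3 - 81) = (-4004/183 - 2338)*(1/2181) + (-31 - 81) = -431858/183*1/2181 - 112 = -431858/399123 - 112 = -45133634/399123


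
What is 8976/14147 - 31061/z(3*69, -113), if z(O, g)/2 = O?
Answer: -435703903/5856858 ≈ -74.392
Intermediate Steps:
z(O, g) = 2*O
8976/14147 - 31061/z(3*69, -113) = 8976/14147 - 31061/(2*(3*69)) = 8976*(1/14147) - 31061/(2*207) = 8976/14147 - 31061/414 = -435703903/5856858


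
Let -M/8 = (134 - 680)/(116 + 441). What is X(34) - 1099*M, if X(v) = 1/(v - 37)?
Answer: -14401853/1671 ≈ -8618.7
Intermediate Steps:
X(v) = 1/(-37 + v)
M = 4368/557 (M = -8*(134 - 680)/(116 + 441) = -(-4368)/557 = -8*(-546/557) = 4368/557 ≈ 7.8420)
X(34) - 1099*M = 1/(-37 + 34) - 1099*4368/557 = 1/(-3) - 4800432/557 = -⅓ - 4800432/557 = -14401853/1671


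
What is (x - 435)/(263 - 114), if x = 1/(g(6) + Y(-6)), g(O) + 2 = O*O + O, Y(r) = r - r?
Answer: -17399/5960 ≈ -2.9193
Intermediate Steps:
Y(r) = 0
g(O) = -2 + O + O**2 (g(O) = -2 + (O*O + O) = -2 + (O**2 + O) = -2 + (O + O**2) = -2 + O + O**2)
x = 1/40 (x = 1/((-2 + 6 + 6**2) + 0) = 1/((-2 + 6 + 36) + 0) = 1/(40 + 0) = 1/40 ≈ 0.025000)
(x - 435)/(263 - 114) = (1/40 - 435)/(263 - 114) = -17399/40/149 = -17399/40*1/149 = -17399/5960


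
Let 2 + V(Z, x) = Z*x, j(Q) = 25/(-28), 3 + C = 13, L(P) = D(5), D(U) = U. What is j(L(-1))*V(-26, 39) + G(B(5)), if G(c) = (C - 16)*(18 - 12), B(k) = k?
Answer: 6098/7 ≈ 871.14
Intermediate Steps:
L(P) = 5
C = 10 (C = -3 + 13 = 10)
j(Q) = -25/28 (j(Q) = 25*(-1/28) = -25/28)
G(c) = -36 (G(c) = (10 - 16)*(18 - 12) = -6*6 = -36)
V(Z, x) = -2 + Z*x
j(L(-1))*V(-26, 39) + G(B(5)) = -25*(-2 - 26*39)/28 - 36 = -25*(-2 - 1014)/28 - 36 = -25/28*(-1016) - 36 = 6350/7 - 36 = 6098/7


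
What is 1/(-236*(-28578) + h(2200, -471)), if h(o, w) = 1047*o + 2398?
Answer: 1/9050206 ≈ 1.1049e-7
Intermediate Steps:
h(o, w) = 2398 + 1047*o
1/(-236*(-28578) + h(2200, -471)) = 1/(-236*(-28578) + (2398 + 1047*2200)) = 1/(6744408 + (2398 + 2303400)) = 1/(6744408 + 2305798) = 1/9050206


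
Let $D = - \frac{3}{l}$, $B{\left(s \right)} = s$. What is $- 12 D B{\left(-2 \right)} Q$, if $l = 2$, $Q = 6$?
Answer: $-216$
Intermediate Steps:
$D = - \frac{3}{2} \approx -1.5$
$- 12 D B{\left(-2 \right)} Q = - 12 \left(\left(- \frac{3}{2}\right) \left(-2\right)\right) 6 = \left(-12\right) 3 \cdot 6 = \left(-36\right) 6 = -216$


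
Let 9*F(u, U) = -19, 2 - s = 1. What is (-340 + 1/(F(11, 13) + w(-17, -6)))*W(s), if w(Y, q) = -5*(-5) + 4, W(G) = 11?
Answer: -82271/22 ≈ -3739.6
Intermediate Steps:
s = 1 (s = 2 - 1*1 = 2 - 1 = 1)
F(u, U) = -19/9 (F(u, U) = (1/9)*(-19) = -19/9)
w(Y, q) = 29 (w(Y, q) = 25 + 4 = 29)
(-340 + 1/(F(11, 13) + w(-17, -6)))*W(s) = (-340 + 1/(-19/9 + 29))*11 = (-340 + 1/(242/9))*11 = (-340 + 9/242)*11 = -82271/242*11 = -82271/22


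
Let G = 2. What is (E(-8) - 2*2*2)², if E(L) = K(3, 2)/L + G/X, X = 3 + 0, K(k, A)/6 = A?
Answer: 2809/36 ≈ 78.028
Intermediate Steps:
K(k, A) = 6*A
X = 3
E(L) = ⅔ + 12/L (E(L) = (6*2)/L + 2/3 = 12/L + 2*(⅓) = 12/L + ⅔ = ⅔ + 12/L)
(E(-8) - 2*2*2)² = ((⅔ + 12/(-8)) - 2*2*2)² = ((⅔ + 12*(-⅛)) - 4*2)² = ((⅔ - 3/2) - 8)² = (-⅚ - 8)² = (-53/6)² = 2809/36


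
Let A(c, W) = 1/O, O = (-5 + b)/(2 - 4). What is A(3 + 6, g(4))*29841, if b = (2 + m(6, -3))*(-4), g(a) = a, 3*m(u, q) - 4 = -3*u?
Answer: -179046/17 ≈ -10532.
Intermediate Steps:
m(u, q) = 4/3 - u (m(u, q) = 4/3 + (-3*u)/3 = 4/3 - u)
b = 32/3 (b = (2 + (4/3 - 1*6))*(-4) = (2 + (4/3 - 6))*(-4) = (2 - 14/3)*(-4) = -8/3*(-4) = 32/3 ≈ 10.667)
O = -17/6 (O = (-5 + 32/3)/(2 - 4) = (17/3)/(-2) = (17/3)*(-½) = -17/6 ≈ -2.8333)
A(c, W) = -6/17 (A(c, W) = 1/(-17/6) = -6/17)
A(3 + 6, g(4))*29841 = -6/17*29841 = -179046/17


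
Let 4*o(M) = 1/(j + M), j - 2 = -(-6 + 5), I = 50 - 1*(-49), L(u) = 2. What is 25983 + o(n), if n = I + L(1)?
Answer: 10808929/416 ≈ 25983.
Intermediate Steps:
I = 99 (I = 50 + 49 = 99)
j = 3 (j = 2 - (-6 + 5) = 2 - 1*(-1) = 2 + 1 = 3)
n = 101 (n = 99 + 2 = 101)
o(M) = 1/(4*(3 + M))
25983 + o(n) = 25983 + 1/(4*(3 + 101)) = 25983 + (¼)/104 = 25983 + (¼)*(1/104) = 25983 + 1/416 = 10808929/416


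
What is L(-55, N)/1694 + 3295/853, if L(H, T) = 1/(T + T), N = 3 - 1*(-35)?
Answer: 424212333/109818632 ≈ 3.8628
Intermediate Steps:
N = 38 (N = 3 + 35 = 38)
L(H, T) = 1/(2*T)
L(-55, N)/1694 + 3295/853 = ((½)/38)/1694 + 3295/853 = ((½)*(1/38))*(1/1694) + 3295*(1/853) = (1/76)*(1/1694) + 3295/853 = 1/128744 + 3295/853 = 424212333/109818632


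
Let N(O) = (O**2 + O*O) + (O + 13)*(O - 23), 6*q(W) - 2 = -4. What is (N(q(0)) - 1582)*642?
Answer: -1205248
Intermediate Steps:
q(W) = -1/3 (q(W) = 1/3 + (1/6)*(-4) = 1/3 - 2/3 = -1/3)
N(O) = 2*O**2 + (-23 + O)*(13 + O) (N(O) = (O**2 + O**2) + (13 + O)*(-23 + O) = 2*O**2 + (-23 + O)*(13 + O))
(N(q(0)) - 1582)*642 = ((-299 - 10*(-1/3) + 3*(-1/3)**2) - 1582)*642 = ((-299 + 10/3 + 3*(1/9)) - 1582)*642 = ((-299 + 10/3 + 1/3) - 1582)*642 = (-886/3 - 1582)*642 = -5632/3*642 = -1205248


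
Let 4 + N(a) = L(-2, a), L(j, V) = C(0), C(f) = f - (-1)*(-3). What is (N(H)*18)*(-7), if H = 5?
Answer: 882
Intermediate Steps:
C(f) = -3 + f (C(f) = f - 1*3 = f - 3 = -3 + f)
L(j, V) = -3 (L(j, V) = -3 + 0 = -3)
N(a) = -7 (N(a) = -4 - 3 = -7)
(N(H)*18)*(-7) = -7*18*(-7) = -126*(-7) = 882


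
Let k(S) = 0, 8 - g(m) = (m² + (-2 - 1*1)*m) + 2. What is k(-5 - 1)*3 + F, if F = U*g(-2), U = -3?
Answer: 12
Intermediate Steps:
g(m) = 6 - m² + 3*m (g(m) = 8 - ((m² + (-2 - 1*1)*m) + 2) = 8 - ((m² + (-2 - 1)*m) + 2) = 8 - ((m² - 3*m) + 2) = 8 - (2 + m² - 3*m) = 8 + (-2 - m² + 3*m) = 6 - m² + 3*m)
F = 12 (F = -3*(6 - 1*(-2)² + 3*(-2)) = -3*(6 - 1*4 - 6) = -3*(6 - 4 - 6) = -3*(-4) = 12)
k(-5 - 1)*3 + F = 0*3 + 12 = 0 + 12 = 12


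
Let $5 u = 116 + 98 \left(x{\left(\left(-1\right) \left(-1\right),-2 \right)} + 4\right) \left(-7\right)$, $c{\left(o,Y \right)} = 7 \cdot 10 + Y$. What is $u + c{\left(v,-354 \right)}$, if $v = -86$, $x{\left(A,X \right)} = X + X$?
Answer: $- \frac{1304}{5} \approx -260.8$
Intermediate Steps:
$x{\left(A,X \right)} = 2 X$
$c{\left(o,Y \right)} = 70 + Y$
$u = \frac{116}{5}$ ($u = \frac{116 + 98 \left(2 \left(-2\right) + 4\right) \left(-7\right)}{5} = \frac{116 + 98 \left(-4 + 4\right) \left(-7\right)}{5} = \frac{116 + 98 \cdot 0 \left(-7\right)}{5} = \frac{116 + 98 \cdot 0}{5} = \frac{116 + 0}{5} = \frac{1}{5} \cdot 116 = \frac{116}{5} \approx 23.2$)
$u + c{\left(v,-354 \right)} = \frac{116}{5} + \left(70 - 354\right) = \frac{116}{5} - 284 = - \frac{1304}{5}$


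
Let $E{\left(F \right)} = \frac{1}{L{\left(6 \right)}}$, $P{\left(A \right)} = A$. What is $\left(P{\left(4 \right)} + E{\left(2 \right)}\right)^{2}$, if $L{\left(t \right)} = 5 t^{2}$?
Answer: $\frac{519841}{32400} \approx 16.044$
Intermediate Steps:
$E{\left(F \right)} = \frac{1}{180}$ ($E{\left(F \right)} = \frac{1}{5 \cdot 6^{2}} = \frac{1}{5 \cdot 36} = \frac{1}{180}$)
$\left(P{\left(4 \right)} + E{\left(2 \right)}\right)^{2} = \left(4 + \frac{1}{180}\right)^{2} = \left(\frac{721}{180}\right)^{2} = \frac{519841}{32400}$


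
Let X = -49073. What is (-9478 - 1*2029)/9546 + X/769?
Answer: -12899993/198402 ≈ -65.020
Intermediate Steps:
(-9478 - 1*2029)/9546 + X/769 = (-9478 - 1*2029)/9546 - 49073/769 = (-9478 - 2029)*(1/9546) - 49073*1/769 = -11507*1/9546 - 49073/769 = -311/258 - 49073/769 = -12899993/198402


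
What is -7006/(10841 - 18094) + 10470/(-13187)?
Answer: 16449212/95645311 ≈ 0.17198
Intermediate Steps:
-7006/(10841 - 18094) + 10470/(-13187) = -7006/(-7253) + 10470*(-1/13187) = -7006*(-1/7253) - 10470/13187 = 7006/7253 - 10470/13187 = 16449212/95645311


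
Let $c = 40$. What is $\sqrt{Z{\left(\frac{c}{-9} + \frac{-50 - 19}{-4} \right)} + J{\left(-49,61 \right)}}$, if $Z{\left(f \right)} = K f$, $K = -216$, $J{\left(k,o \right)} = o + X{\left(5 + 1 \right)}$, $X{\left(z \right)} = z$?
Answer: $i \sqrt{2699} \approx 51.952 i$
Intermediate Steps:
$J{\left(k,o \right)} = 6 + o$ ($J{\left(k,o \right)} = o + \left(5 + 1\right) = o + 6 = 6 + o$)
$Z{\left(f \right)} = - 216 f$
$\sqrt{Z{\left(\frac{c}{-9} + \frac{-50 - 19}{-4} \right)} + J{\left(-49,61 \right)}} = \sqrt{- 216 \left(\frac{40}{-9} + \frac{-50 - 19}{-4}\right) + \left(6 + 61\right)} = \sqrt{- 216 \left(40 \left(- \frac{1}{9}\right) + \left(-50 - 19\right) \left(- \frac{1}{4}\right)\right) + 67} = \sqrt{- 216 \left(- \frac{40}{9} - - \frac{69}{4}\right) + 67} = \sqrt{- 216 \left(- \frac{40}{9} + \frac{69}{4}\right) + 67} = \sqrt{\left(-216\right) \frac{461}{36} + 67} = \sqrt{-2766 + 67} = \sqrt{-2699} = i \sqrt{2699}$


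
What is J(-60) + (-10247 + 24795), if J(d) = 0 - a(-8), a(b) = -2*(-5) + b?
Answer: 14546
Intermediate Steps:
a(b) = 10 + b
J(d) = -2 (J(d) = 0 - (10 - 8) = 0 - 1*2 = 0 - 2 = -2)
J(-60) + (-10247 + 24795) = -2 + (-10247 + 24795) = -2 + 14548 = 14546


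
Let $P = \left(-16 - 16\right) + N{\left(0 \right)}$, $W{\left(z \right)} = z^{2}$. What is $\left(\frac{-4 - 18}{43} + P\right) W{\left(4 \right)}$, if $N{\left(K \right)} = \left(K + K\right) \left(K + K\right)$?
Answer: $- \frac{22368}{43} \approx -520.19$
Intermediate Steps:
$N{\left(K \right)} = 4 K^{2}$ ($N{\left(K \right)} = 2 K 2 K = 4 K^{2}$)
$P = -32$ ($P = \left(-16 - 16\right) + 4 \cdot 0^{2} = -32 + 4 \cdot 0 = -32 + 0 = -32$)
$\left(\frac{-4 - 18}{43} + P\right) W{\left(4 \right)} = \left(\frac{-4 - 18}{43} - 32\right) 4^{2} = \left(\left(-4 - 18\right) \frac{1}{43} - 32\right) 16 = \left(\left(-22\right) \frac{1}{43} - 32\right) 16 = \left(- \frac{22}{43} - 32\right) 16 = \left(- \frac{1398}{43}\right) 16 = - \frac{22368}{43}$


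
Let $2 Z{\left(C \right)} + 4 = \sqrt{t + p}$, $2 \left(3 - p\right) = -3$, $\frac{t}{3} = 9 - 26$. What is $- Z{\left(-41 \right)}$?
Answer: $2 - \frac{i \sqrt{186}}{4} \approx 2.0 - 3.4095 i$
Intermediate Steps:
$t = -51$ ($t = 3 \left(9 - 26\right) = 3 \left(-17\right) = -51$)
$p = \frac{9}{2}$ ($p = 3 - - \frac{3}{2} = 3 + \frac{3}{2} = \frac{9}{2} \approx 4.5$)
$Z{\left(C \right)} = -2 + \frac{i \sqrt{186}}{4}$ ($Z{\left(C \right)} = -2 + \frac{\sqrt{-51 + \frac{9}{2}}}{2} = -2 + \frac{\sqrt{- \frac{93}{2}}}{2} = -2 + \frac{\frac{1}{2} i \sqrt{186}}{2} = -2 + \frac{i \sqrt{186}}{4}$)
$- Z{\left(-41 \right)} = - (-2 + \frac{i \sqrt{186}}{4}) = 2 - \frac{i \sqrt{186}}{4}$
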